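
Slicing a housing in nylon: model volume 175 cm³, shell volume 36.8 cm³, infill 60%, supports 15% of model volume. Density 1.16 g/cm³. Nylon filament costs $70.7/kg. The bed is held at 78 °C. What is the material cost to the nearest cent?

Interior volume = 175 − 36.8 = 138.2 cm³.
Infill deposited: 0.60 × 138.2 → 82.92 cm³.
Support = 0.15 × 175, so 26.25 cm³.
Deposited volume = 36.8 + 82.92 + 26.25 = 145.97 cm³.
Mass = 145.97 × 1.16 = 169.3252 g.
Cost = 169.3252 g / 1000 × $70.7/kg = $11.97.

$11.97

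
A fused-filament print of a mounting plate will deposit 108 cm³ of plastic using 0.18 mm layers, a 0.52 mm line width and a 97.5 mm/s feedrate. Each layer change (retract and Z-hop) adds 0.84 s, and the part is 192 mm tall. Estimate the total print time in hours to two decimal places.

Line area: 0.18 × 0.52 → 0.0936 mm².
Total extruded path = 108000/0.0936 = 1153846.2 mm.
Print-move time = 1153846.2 / 97.5 = 11834.3 s.
Layers = ⌈192/0.18⌉ = 1067.
Non-print overhead = 1067 × 0.84 = 896.28 s.
Total = 11834.3 + 896.28 = 12730.58 s = 3.54 hours.

3.54 hours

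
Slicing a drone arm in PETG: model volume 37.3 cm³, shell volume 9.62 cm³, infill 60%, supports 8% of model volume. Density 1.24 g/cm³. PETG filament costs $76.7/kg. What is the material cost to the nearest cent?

Interior volume: 37.3 − 9.62 → 27.68 cm³.
Deposited infill = 0.60 × 27.68 = 16.608 cm³.
Support = 0.08 × 37.3, so 2.984 cm³.
Total extruded = 9.62 + 16.608 + 2.984, so 29.212 cm³.
Mass: 29.212 × 1.24 → 36.22288 g.
Cost = 36.22288 g / 1000 × $76.7/kg = $2.78.

$2.78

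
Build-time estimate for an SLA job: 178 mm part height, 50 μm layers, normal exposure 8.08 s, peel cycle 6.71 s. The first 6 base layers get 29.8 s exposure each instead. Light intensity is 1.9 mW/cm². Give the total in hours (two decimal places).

Number of layers: 178 / 0.05 → 3560 (rounded up).
Base layers = 6 × (29.8 + 6.71), so 219.06 s.
Remaining layers = 3554 × (8.08 + 6.71) = 52563.66 s.
Total = 219.06 + 52563.66 = 52782.72 s = 14.66 hours.

14.66 hours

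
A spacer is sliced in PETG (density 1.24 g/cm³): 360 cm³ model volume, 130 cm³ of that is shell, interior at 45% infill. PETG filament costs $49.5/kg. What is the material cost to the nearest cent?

Volume inside the shell: 360 − 130 → 230 cm³.
Deposited infill: 0.45 × 230 → 103.5 cm³.
Total extruded = 130 + 103.5, so 233.5 cm³.
Mass: 233.5 × 1.24 → 289.54 g.
At $49.5/kg: 289.54/1000 × 49.5 = $14.33.

$14.33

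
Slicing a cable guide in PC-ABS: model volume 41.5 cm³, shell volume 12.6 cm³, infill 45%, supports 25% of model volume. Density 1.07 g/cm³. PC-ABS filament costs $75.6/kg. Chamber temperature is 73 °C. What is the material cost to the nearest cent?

$2.91

Volume inside the shell = 41.5 − 12.6 = 28.9 cm³.
Deposited infill = 0.45 × 28.9, so 13.005 cm³.
Support = 0.25 × 41.5 = 10.375 cm³.
Deposited volume = 12.6 + 13.005 + 10.375, so 35.98 cm³.
Mass = 35.98 × 1.07 = 38.4986 g.
Cost = 38.4986 g / 1000 × $75.6/kg = $2.91.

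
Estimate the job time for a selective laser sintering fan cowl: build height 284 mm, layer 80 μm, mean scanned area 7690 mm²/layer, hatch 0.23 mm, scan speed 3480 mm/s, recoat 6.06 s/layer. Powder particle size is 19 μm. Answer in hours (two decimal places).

Layer count = ceil(284 / 0.08) = 3550.
Hatch length per layer = 7690 / 0.23 = 33434.8 mm.
Scan time per layer: 33434.8 / 3480 → 9.6077 s.
Time per layer = 9.6077 + 6.06 = 15.6677 s.
Build time = 3550 × 15.6677 = 55620.335 s = 15.45 hours.

15.45 hours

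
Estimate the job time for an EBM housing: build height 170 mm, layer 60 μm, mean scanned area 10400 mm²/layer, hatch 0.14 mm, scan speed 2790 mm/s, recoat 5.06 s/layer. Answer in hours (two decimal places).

24.94 hours

Layer count = ceil(170 / 0.06) = 2834.
Scan path per layer = 10400 / 0.14 = 74285.7 mm.
Per-layer scan time = 74285.7 / 2790, so 26.6257 s.
Time per layer = 26.6257 + 5.06 = 31.6857 s.
2834 layers × 31.6857 s/layer = 89797.2738 s, i.e. 24.94 hours.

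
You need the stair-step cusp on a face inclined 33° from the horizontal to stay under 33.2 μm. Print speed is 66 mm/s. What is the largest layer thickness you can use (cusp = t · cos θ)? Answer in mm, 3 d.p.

0.040 mm

cos(33°) = 0.8387; t_max = 0.0332/0.8387 = 0.040 mm.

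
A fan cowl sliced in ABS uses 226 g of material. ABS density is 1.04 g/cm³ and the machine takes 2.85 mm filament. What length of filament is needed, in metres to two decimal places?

34.06 m

Extruded volume: 226/1.04 = 217.3077 cm³ (217307.7 mm³).
A = π r² = π × 1.425² = 6.3794 mm².
Length = 217307.7 / 6.3794 = 34063.97 mm = 34.06 m.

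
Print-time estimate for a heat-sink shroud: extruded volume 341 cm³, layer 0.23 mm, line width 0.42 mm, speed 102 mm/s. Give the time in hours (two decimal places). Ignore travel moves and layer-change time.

9.61 hours

Bead cross-section: 0.23 × 0.42 → 0.0966 mm².
Toolpath length = 341 cm³ / 0.0966 mm² = 341000 / 0.0966 = 3530020.7 mm.
Extrusion time = 3530020.7 / 102 = 34608 s.
Converting: 34608 s = 9.61 hours.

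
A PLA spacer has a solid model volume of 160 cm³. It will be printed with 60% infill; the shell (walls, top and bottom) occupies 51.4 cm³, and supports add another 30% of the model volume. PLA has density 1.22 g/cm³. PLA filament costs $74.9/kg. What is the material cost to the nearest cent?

Volume inside the shell = 160 − 51.4 = 108.6 cm³.
Infill deposited = 0.60 × 108.6 = 65.16 cm³.
Support = 0.30 × 160 = 48 cm³.
Total extruded: 51.4 + 65.16 + 48 → 164.56 cm³.
Mass = 164.56 × 1.22, so 200.7632 g.
At $74.9/kg: 200.7632/1000 × 74.9 = $15.04.

$15.04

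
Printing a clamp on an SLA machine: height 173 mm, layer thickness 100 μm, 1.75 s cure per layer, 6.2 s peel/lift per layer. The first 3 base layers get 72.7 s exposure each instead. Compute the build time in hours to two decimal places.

3.88 hours

Number of layers: 173 / 0.1 → 1730 (rounded up).
Base layers = 3 × (72.7 + 6.2), so 236.7 s.
Normal layers: 1727 × (1.75 + 6.2) → 13729.65 s.
Sum: 236.7 + 13729.65 = 13966.35 s → 3.88 hours.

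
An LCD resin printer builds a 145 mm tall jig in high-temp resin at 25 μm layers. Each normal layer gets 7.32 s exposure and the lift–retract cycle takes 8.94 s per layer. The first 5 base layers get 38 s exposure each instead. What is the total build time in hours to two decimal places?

26.24 hours

Layers = ⌈145/0.025⌉ = 5800.
Burn-in layers = 5 × (38 + 8.94), so 234.7 s.
Remaining layers: 5795 × (7.32 + 8.94) → 94226.7 s.
Sum: 234.7 + 94226.7 = 94461.4 s → 26.24 hours.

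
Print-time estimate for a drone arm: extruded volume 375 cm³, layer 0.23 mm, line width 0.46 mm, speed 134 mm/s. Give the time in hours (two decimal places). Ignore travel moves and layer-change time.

7.35 hours

Line area: 0.23 × 0.46 → 0.1058 mm².
Path length: 375000 mm³ / 0.1058 mm² → 3544423.4 mm.
Extrusion time = 3544423.4 / 134, so 26450.9 s.
26450.9 s = 7.35 hours.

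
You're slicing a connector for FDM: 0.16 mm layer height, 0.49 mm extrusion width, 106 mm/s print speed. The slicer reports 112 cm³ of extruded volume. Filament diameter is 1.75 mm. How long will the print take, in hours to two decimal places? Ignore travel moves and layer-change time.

Bead cross-section = 0.16 × 0.49 = 0.0784 mm².
Toolpath length = 112 cm³ / 0.0784 mm² = 112000 / 0.0784 = 1428571.4 mm.
Print-move time: 1428571.4 / 106 → 13477.1 s.
13477.1 s = 3.74 hours.

3.74 hours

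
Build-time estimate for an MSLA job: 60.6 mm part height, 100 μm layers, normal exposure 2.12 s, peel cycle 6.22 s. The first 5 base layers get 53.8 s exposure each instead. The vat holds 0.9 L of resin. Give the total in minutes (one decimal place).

88.5 minutes

Layers = ⌈60.6/0.1⌉ = 606.
Bottom layers: 5 × (53.8 + 6.22) → 300.1 s.
Normal layers = 601 × (2.12 + 6.22), so 5012.34 s.
Total = 300.1 + 5012.34 = 5312.44 s = 88.5 minutes.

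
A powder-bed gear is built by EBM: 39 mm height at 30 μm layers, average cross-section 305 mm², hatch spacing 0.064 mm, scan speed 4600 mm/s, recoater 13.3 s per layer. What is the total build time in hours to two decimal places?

Layer count = ceil(39 / 0.03) = 1300.
Scan path per layer: 305 / 0.064 → 4765.6 mm.
Per-layer scan time = 4765.6 / 4600, so 1.036 s.
Per-layer time = 1.036 + 13.3, so 14.336 s.
Build time = 1300 × 14.336 = 18636.8 s = 5.18 hours.

5.18 hours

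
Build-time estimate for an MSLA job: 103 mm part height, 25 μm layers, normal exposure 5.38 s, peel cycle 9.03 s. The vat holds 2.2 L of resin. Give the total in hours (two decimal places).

16.49 hours

Number of layers: 103 / 0.025 → 4120 (rounded up).
Cycle time = 5.38 + 9.03, so 14.41 s.
Build time: 4120 × 14.41 s = 59369.2 s, i.e. 16.49 hours.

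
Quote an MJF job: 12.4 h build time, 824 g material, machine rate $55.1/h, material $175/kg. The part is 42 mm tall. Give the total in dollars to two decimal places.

$827.44

Machine-time cost = 55.1 × 12.4 = $683.24.
Material charge = 175 × 824/1000 = $144.20.
Total = 683.24 + 144.20 = $827.44.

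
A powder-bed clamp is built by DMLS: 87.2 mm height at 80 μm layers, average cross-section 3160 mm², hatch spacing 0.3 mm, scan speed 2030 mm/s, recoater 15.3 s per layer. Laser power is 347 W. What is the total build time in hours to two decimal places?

Layers = ⌈87.2/0.08⌉ = 1090.
Per-layer scan distance = 3160 / 0.3 = 10533.3 mm.
Laser time per layer = 10533.3 / 2030, so 5.1888 s.
Per-layer time = 5.1888 + 15.3, so 20.4888 s.
1090 layers × 20.4888 s/layer = 22332.792 s, i.e. 6.20 hours.

6.20 hours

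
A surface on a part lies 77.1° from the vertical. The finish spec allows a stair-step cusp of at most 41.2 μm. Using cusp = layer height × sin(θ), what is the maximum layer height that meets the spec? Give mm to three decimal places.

t = h_c / sin θ = 0.0412 / 0.9748 = 0.042 mm.

0.042 mm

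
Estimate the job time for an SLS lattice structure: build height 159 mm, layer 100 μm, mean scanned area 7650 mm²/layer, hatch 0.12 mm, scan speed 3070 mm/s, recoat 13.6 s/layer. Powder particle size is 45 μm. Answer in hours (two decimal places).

15.18 hours

Layers = ⌈159/0.1⌉ = 1590.
Per-layer scan distance = 7650 / 0.12, so 63750 mm.
Laser time per layer = 63750 / 3070, so 20.7655 s.
Time per layer: 20.7655 + 13.6 → 34.3655 s.
Build time = 1590 × 34.3655 = 54641.145 s = 15.18 hours.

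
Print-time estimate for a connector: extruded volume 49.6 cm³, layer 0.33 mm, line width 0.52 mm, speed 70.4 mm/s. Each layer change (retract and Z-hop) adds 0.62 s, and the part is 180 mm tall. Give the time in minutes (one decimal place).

Line area: 0.33 × 0.52 → 0.1716 mm².
Total extruded path = 49600/0.1716 = 289044.3 mm.
Print-move time = 289044.3 / 70.4, so 4105.7 s.
Layers = ⌈180/0.33⌉ = 546.
Non-print overhead = 546 × 0.62 = 338.52 s.
Total = 4105.7 + 338.52 = 4444.22 s = 74.1 minutes.

74.1 minutes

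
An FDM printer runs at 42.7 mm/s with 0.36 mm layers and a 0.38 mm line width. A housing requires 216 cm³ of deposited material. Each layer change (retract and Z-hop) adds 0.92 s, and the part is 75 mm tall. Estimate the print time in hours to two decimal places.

Extrusion cross-section: 0.36 × 0.38 → 0.1368 mm².
Path length: 216000 mm³ / 0.1368 mm² → 1578947.4 mm.
Print-move time: 1578947.4 / 42.7 → 36977.7 s.
Layer count = ceil(75 / 0.36) = 209.
Z-hop total = 209 × 0.92, so 192.28 s.
Total = 36977.7 + 192.28 = 37169.98 s = 10.32 hours.

10.32 hours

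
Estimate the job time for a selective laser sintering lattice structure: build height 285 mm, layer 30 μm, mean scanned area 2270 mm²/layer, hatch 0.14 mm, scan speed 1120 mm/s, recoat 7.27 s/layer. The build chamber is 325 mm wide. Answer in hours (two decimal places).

Layer count = ceil(285 / 0.03) = 9500.
Per-layer scan distance = 2270 / 0.14, so 16214.3 mm.
Laser time per layer = 16214.3 / 1120 = 14.4771 s.
Time per layer = 14.4771 + 7.27 = 21.7471 s.
Total: 9500 × 21.7471 s = 206597.45 s → 57.39 hours.

57.39 hours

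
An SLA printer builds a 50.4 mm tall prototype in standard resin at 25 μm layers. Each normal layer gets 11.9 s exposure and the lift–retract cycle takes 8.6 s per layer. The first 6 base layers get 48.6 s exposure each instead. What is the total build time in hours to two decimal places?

11.54 hours

Layer count = ceil(50.4 / 0.025) = 2016.
Base layers = 6 × (48.6 + 8.6) = 343.2 s.
Regular layers = 2010 × (11.9 + 8.6), so 41205 s.
Sum: 343.2 + 41205 = 41548.2 s → 11.54 hours.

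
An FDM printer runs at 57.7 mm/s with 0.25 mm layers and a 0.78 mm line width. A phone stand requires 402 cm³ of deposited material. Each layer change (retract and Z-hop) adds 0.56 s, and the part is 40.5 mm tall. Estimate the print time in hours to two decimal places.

Line area = 0.25 × 0.78, so 0.195 mm².
Toolpath length = 402 cm³ / 0.195 mm² = 402000 / 0.195 = 2061538.5 mm.
Print-move time: 2061538.5 / 57.7 → 35728.6 s.
Number of layers: 40.5 / 0.25 → 162 (rounded up).
Non-print overhead: 162 × 0.56 → 90.72 s.
Altogether 35728.6 + 90.72 = 35819.32 s, i.e. 9.95 hours.

9.95 hours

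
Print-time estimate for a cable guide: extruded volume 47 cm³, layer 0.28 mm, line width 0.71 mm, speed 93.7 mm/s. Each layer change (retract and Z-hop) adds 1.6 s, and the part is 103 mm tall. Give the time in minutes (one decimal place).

51.9 minutes

Extrusion cross-section = 0.28 × 0.71 = 0.1988 mm².
Toolpath length = 47 cm³ / 0.1988 mm² = 47000 / 0.1988 = 236418.5 mm.
Print-move time: 236418.5 / 93.7 → 2523.1 s.
Layer count = ceil(103 / 0.28) = 368.
Z-hop total = 368 × 1.6 = 588.8 s.
Total = 2523.1 + 588.8 = 3111.9 s = 51.9 minutes.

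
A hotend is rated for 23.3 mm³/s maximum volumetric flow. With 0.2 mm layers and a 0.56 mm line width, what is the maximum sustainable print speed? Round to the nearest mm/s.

A: 0.2 × 0.56 → 0.112 mm².
Max speed = 23.3 / 0.112 = 208.04 ≈ 208 mm/s.

208 mm/s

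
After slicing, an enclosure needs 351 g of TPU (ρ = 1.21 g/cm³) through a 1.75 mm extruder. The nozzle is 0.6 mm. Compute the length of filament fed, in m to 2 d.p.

120.60 m

Volume = 351 g / 1.21 g·cm⁻³ = 290.0826 cm³ = 290082.6 mm³.
Filament cross-section = π × (1.75/2)² = 2.4053 mm².
Length = 290082.6 / 2.4053 = 120601.42 mm = 120.60 m.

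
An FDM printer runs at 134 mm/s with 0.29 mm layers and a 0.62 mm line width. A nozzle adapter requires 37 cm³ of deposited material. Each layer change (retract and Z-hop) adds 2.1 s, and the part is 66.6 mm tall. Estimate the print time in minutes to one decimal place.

Extrusion cross-section = 0.29 × 0.62, so 0.1798 mm².
Toolpath length = 37 cm³ / 0.1798 mm² = 37000 / 0.1798 = 205784.2 mm.
Print-move time = 205784.2 / 134, so 1535.7 s.
Layers = ⌈66.6/0.29⌉ = 230.
Layer-change overhead = 230 × 2.1, so 483 s.
Total = 1535.7 + 483 = 2018.7 s = 33.6 minutes.

33.6 minutes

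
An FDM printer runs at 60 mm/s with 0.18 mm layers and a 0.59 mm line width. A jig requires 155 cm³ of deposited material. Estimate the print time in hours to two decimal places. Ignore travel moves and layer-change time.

6.76 hours

Bead cross-section = 0.18 × 0.59, so 0.1062 mm².
Total extruded path = 155000/0.1062 = 1459510.4 mm.
Time extruding = 1459510.4 / 60, so 24325.2 s.
In the requested units: 24325.2 s = 6.76 hours.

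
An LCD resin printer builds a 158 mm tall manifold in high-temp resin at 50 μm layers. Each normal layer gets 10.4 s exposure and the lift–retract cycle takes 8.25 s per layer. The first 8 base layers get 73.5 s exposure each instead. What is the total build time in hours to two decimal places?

16.51 hours

Number of layers: 158 / 0.05 → 3160 (rounded up).
Bottom layers: 8 × (73.5 + 8.25) → 654 s.
Remaining layers = 3152 × (10.4 + 8.25) = 58784.8 s.
Sum: 654 + 58784.8 = 59438.8 s → 16.51 hours.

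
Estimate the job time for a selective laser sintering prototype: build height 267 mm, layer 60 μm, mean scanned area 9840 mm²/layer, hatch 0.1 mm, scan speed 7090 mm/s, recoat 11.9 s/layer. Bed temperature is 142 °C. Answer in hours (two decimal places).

31.87 hours

Layer count = ceil(267 / 0.06) = 4450.
Hatch length per layer = 9840 / 0.1 = 98400 mm.
Scan time per layer = 98400 / 7090, so 13.8787 s.
Per-layer time = 13.8787 + 11.9, so 25.7787 s.
4450 layers × 25.7787 s/layer = 114715.215 s, i.e. 31.87 hours.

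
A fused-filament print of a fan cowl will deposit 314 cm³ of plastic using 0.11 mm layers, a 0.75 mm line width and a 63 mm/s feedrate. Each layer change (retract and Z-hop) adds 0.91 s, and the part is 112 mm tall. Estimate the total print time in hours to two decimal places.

Extrusion cross-section = 0.11 × 0.75 = 0.0825 mm².
Total extruded path = 314000/0.0825 = 3806060.6 mm.
Print-move time = 3806060.6 / 63, so 60413.7 s.
Number of layers: 112 / 0.11 → 1019 (rounded up).
Z-hop total = 1019 × 0.91, so 927.29 s.
Total = 60413.7 + 927.29 = 61340.99 s = 17.04 hours.

17.04 hours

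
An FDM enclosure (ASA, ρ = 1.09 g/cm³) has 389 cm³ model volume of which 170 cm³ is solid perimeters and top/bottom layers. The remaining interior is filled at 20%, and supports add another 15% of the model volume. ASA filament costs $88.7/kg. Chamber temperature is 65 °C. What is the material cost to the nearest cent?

$26.31

Infill region = 389 − 170 = 219 cm³.
Deposited infill = 0.20 × 219 = 43.8 cm³.
Support: 0.15 × 389 → 58.35 cm³.
Total printed volume = 170 + 43.8 + 58.35 = 272.15 cm³.
Mass: 272.15 × 1.09 → 296.6435 g.
Cost = 296.6435 g / 1000 × $88.7/kg = $26.31.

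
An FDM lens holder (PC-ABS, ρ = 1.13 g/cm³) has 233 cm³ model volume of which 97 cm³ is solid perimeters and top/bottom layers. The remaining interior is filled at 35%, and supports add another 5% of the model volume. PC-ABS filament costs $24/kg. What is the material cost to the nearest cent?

Interior volume = 233 − 97, so 136 cm³.
Infill deposited = 0.35 × 136 = 47.6 cm³.
Support: 0.05 × 233 → 11.65 cm³.
Total printed volume = 97 + 47.6 + 11.65, so 156.25 cm³.
Mass = 156.25 × 1.13, so 176.5625 g.
At $24/kg: 176.5625/1000 × 24 = $4.24.

$4.24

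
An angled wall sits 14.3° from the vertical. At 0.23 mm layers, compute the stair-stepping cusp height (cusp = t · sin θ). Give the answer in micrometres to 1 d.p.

56.8 μm

Cusp = layer height × sin(14.3°) = 0.23 × 0.2470 = 0.05681 mm = 56.8 μm.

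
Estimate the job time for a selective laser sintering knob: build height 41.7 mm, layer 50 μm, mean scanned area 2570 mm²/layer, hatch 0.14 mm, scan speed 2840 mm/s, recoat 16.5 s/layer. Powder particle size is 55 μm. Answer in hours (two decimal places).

5.32 hours

Number of layers: 41.7 / 0.05 → 834 (rounded up).
Per-layer scan distance = 2570 / 0.14 = 18357.1 mm.
Scan time per layer = 18357.1 / 2840, so 6.4638 s.
Time per layer: 6.4638 + 16.5 → 22.9638 s.
Total: 834 × 22.9638 s = 19151.8092 s → 5.32 hours.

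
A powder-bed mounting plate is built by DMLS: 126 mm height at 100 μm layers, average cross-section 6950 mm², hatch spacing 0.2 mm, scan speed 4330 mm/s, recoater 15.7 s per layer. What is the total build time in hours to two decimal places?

8.30 hours

Layer count = ceil(126 / 0.1) = 1260.
Hatch length per layer: 6950 / 0.2 → 34750 mm.
Per-layer scan time = 34750 / 4330 = 8.0254 s.
Per-layer time = 8.0254 + 15.7 = 23.7254 s.
Total: 1260 × 23.7254 s = 29894.004 s → 8.30 hours.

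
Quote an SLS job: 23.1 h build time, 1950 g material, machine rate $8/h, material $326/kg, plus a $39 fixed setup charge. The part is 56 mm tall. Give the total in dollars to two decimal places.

Machine-time cost = 8 × 23.1, so $184.80.
Feedstock cost = 326 × 1950/1000 = $635.70.
Adding setup: 184.80 + 635.70 + 39 → $859.50.

$859.50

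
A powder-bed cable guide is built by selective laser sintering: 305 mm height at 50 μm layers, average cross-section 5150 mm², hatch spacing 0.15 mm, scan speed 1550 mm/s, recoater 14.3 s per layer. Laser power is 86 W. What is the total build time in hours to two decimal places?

Layers = ⌈305/0.05⌉ = 6100.
Scan path per layer = 5150 / 0.15, so 34333.3 mm.
Scan time per layer = 34333.3 / 1550, so 22.1505 s.
Layer cycle: 22.1505 + 14.3 → 36.4505 s.
Total: 6100 × 36.4505 s = 222348.05 s → 61.76 hours.

61.76 hours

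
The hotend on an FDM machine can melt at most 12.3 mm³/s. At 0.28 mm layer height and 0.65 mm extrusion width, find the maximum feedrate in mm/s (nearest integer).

Bead cross-section = 0.28 × 0.65 = 0.182 mm².
Max speed = 12.3 / 0.182 = 67.58 ≈ 68 mm/s.

68 mm/s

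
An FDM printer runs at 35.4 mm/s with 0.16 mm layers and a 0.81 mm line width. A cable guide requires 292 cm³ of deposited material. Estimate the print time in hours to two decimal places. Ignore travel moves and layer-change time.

Bead cross-section = 0.16 × 0.81 = 0.1296 mm².
Path length: 292000 mm³ / 0.1296 mm² → 2253086.4 mm.
Extrusion time: 2253086.4 / 35.4 → 63646.5 s.
Converting: 63646.5 s = 17.68 hours.

17.68 hours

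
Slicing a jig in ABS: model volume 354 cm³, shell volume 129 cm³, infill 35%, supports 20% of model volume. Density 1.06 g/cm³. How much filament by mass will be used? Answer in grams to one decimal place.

Interior volume: 354 − 129 → 225 cm³.
Infill deposited = 0.35 × 225, so 78.75 cm³.
Support: 0.20 × 354 → 70.8 cm³.
Total extruded: 129 + 78.75 + 70.8 → 278.55 cm³.
Mass = 278.55 × 1.06 = 295.263 g.

295.3 g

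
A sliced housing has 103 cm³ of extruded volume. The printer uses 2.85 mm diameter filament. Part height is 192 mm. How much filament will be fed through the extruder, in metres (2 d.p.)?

16.15 m

Cross-section of 2.85 mm filament: π·(2.85/2)² = 6.3794 mm².
L = 103000 mm³ / 6.3794 mm² = 16145.72 mm, i.e. 16.15 m.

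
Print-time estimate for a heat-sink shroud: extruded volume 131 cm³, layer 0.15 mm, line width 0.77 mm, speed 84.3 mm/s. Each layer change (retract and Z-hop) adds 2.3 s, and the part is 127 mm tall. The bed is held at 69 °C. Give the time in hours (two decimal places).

Extrusion cross-section = 0.15 × 0.77 = 0.1155 mm².
Total extruded path = 131000/0.1155 = 1134199.1 mm.
Extrusion time: 1134199.1 / 84.3 → 13454.3 s.
Layer count = ceil(127 / 0.15) = 847.
Layer-change overhead: 847 × 2.3 → 1948.1 s.
Total = 13454.3 + 1948.1 = 15402.4 s = 4.28 hours.

4.28 hours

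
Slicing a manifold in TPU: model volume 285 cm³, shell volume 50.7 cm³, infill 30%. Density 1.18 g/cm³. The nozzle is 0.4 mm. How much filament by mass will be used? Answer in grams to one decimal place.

142.8 g

Interior volume = 285 − 50.7 = 234.3 cm³.
Deposited infill = 0.30 × 234.3 = 70.29 cm³.
Total printed volume: 50.7 + 70.29 → 120.99 cm³.
Mass: 120.99 × 1.18 → 142.7682 g.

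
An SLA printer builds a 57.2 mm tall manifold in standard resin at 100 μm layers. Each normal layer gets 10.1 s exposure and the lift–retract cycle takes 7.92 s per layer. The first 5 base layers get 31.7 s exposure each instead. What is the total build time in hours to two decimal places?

2.89 hours

Number of layers: 57.2 / 0.1 → 572 (rounded up).
Burn-in layers = 5 × (31.7 + 7.92), so 198.1 s.
Regular layers = 567 × (10.1 + 7.92), so 10217.34 s.
Total = 198.1 + 10217.34 = 10415.44 s = 2.89 hours.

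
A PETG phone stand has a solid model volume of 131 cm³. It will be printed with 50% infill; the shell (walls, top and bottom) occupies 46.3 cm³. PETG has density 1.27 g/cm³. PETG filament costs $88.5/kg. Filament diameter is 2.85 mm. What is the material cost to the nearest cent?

$9.96

Infill region = 131 − 46.3, so 84.7 cm³.
Infill deposited = 0.50 × 84.7, so 42.35 cm³.
Deposited volume = 46.3 + 42.35 = 88.65 cm³.
Mass = 88.65 × 1.27 = 112.5855 g.
At $88.5/kg: 112.5855/1000 × 88.5 = $9.96.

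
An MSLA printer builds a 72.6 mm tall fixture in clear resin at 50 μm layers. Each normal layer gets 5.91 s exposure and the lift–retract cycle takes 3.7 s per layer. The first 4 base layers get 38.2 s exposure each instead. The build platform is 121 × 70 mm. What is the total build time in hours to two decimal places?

Layers = ⌈72.6/0.05⌉ = 1452.
Base layers = 4 × (38.2 + 3.7), so 167.6 s.
Regular layers = 1448 × (5.91 + 3.7) = 13915.28 s.
Total = 167.6 + 13915.28 = 14082.88 s = 3.91 hours.

3.91 hours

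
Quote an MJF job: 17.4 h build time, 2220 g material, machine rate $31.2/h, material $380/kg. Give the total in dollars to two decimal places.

$1386.48

Machine-time cost = 31.2 × 17.4 = $542.88.
Material charge = 380 × 2220/1000, so $843.60.
Job cost: 542.88 + 843.60 = $1386.48.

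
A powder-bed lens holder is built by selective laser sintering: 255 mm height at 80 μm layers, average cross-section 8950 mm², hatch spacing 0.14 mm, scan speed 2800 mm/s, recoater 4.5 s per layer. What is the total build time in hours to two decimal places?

Layer count = ceil(255 / 0.08) = 3188.
Per-layer scan distance: 8950 / 0.14 → 63928.6 mm.
Laser time per layer: 63928.6 / 2800 → 22.8316 s.
Layer cycle: 22.8316 + 4.5 → 27.3316 s.
Total: 3188 × 27.3316 s = 87133.1408 s → 24.20 hours.

24.20 hours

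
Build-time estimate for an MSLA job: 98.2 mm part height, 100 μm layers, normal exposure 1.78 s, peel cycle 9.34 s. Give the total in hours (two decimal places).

Layer count = ceil(98.2 / 0.1) = 982.
Per-layer time = 1.78 + 9.34 = 11.12 s.
Total = 982 × 11.12 = 10919.84 s = 3.03 hours.

3.03 hours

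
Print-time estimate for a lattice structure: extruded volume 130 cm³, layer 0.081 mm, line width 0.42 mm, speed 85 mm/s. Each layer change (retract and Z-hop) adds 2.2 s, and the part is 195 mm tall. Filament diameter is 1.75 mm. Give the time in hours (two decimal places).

13.96 hours

Extrusion cross-section = 0.081 × 0.42, so 0.03402 mm².
Total extruded path = 130000/0.03402 = 3821281.6 mm.
Time extruding = 3821281.6 / 85, so 44956.3 s.
Number of layers: 195 / 0.081 → 2408 (rounded up).
Non-print overhead: 2408 × 2.2 → 5297.6 s.
Total = 44956.3 + 5297.6 = 50253.9 s = 13.96 hours.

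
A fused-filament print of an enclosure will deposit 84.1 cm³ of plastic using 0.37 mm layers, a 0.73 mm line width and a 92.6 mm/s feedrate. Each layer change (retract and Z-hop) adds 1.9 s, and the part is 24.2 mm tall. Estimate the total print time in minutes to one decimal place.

58.1 minutes

Extrusion cross-section: 0.37 × 0.73 → 0.2701 mm².
Toolpath length = 84.1 cm³ / 0.2701 mm² = 84100 / 0.2701 = 311366.2 mm.
Print-move time: 311366.2 / 92.6 → 3362.5 s.
Layer count = ceil(24.2 / 0.37) = 66.
Layer-change overhead = 66 × 1.9, so 125.4 s.
Altogether 3362.5 + 125.4 = 3487.9 s, i.e. 58.1 minutes.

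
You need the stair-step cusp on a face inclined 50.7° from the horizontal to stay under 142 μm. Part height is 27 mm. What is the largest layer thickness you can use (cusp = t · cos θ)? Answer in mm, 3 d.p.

cos(50.7°) = 0.6334; t_max = 0.142/0.6334 = 0.224 mm.

0.224 mm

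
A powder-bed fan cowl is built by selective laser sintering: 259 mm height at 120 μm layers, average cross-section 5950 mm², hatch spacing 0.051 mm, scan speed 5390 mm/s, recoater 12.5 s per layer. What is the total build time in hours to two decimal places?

20.48 hours

Number of layers: 259 / 0.12 → 2159 (rounded up).
Hatch length per layer = 5950 / 0.051, so 116666.7 mm.
Per-layer scan time = 116666.7 / 5390 = 21.645 s.
Per-layer time: 21.645 + 12.5 → 34.145 s.
Build time = 2159 × 34.145 = 73719.055 s = 20.48 hours.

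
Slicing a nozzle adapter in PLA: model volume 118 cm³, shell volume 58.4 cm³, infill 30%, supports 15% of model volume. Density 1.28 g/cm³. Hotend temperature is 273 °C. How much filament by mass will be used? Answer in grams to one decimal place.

120.3 g

Interior volume: 118 − 58.4 → 59.6 cm³.
Infill volume = 0.30 × 59.6 = 17.88 cm³.
Support: 0.15 × 118 → 17.7 cm³.
Total extruded = 58.4 + 17.88 + 17.7 = 93.98 cm³.
Mass = 93.98 × 1.28, so 120.2944 g.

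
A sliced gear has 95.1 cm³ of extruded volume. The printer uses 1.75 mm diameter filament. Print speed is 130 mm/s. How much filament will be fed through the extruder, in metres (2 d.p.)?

39.54 m

A = π r² = π × 0.875² = 2.4053 mm².
Length = 95.1 cm³ / 2.4053 mm² = 95100 / 2.4053 = 39537.69 mm = 39.54 m.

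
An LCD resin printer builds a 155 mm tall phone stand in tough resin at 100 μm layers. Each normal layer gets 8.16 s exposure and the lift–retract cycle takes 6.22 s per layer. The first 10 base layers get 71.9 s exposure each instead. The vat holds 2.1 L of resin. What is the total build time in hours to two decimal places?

6.37 hours

Layer count = ceil(155 / 0.1) = 1550.
Burn-in layers = 10 × (71.9 + 6.22), so 781.2 s.
Regular layers = 1540 × (8.16 + 6.22) = 22145.2 s.
Total = 781.2 + 22145.2 = 22926.4 s = 6.37 hours.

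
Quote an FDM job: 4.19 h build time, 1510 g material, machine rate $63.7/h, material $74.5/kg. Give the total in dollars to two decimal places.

Machine cost: 63.7 × 4.19 → $266.903.
Material charge = 74.5 × 1510/1000, so $112.495.
Job cost: 266.903 + 112.495 = 379.398 ≈ $379.40.

$379.40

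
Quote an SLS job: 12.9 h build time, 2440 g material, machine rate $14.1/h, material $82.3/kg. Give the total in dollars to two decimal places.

$382.70

Machine-time cost: 14.1 × 12.9 → $181.89.
Material charge = 82.3 × 2440/1000, so $200.812.
Job cost: 181.89 + 200.812 = 382.702 ≈ $382.70.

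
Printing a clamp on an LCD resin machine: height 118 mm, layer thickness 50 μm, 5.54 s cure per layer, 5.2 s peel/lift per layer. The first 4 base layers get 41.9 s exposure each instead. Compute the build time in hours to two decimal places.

Layer count = ceil(118 / 0.05) = 2360.
Base layers: 4 × (41.9 + 5.2) → 188.4 s.
Regular layers: 2356 × (5.54 + 5.2) → 25303.44 s.
Sum: 188.4 + 25303.44 = 25491.84 s → 7.08 hours.

7.08 hours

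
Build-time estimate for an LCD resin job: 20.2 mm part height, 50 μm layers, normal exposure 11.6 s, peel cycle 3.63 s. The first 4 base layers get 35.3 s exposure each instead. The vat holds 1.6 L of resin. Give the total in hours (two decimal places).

Number of layers: 20.2 / 0.05 → 404 (rounded up).
Bottom layers = 4 × (35.3 + 3.63) = 155.72 s.
Normal layers: 400 × (11.6 + 3.63) → 6092 s.
Total = 155.72 + 6092 = 6247.72 s = 1.74 hours.

1.74 hours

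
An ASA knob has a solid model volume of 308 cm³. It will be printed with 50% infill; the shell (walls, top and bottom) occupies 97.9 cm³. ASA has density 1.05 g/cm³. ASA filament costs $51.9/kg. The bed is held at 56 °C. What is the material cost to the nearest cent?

$11.06

Infill region: 308 − 97.9 → 210.1 cm³.
Infill volume: 0.50 × 210.1 → 105.05 cm³.
Deposited volume = 97.9 + 105.05, so 202.95 cm³.
Mass: 202.95 × 1.05 → 213.0975 g.
Cost = 213.0975 g / 1000 × $51.9/kg = $11.06.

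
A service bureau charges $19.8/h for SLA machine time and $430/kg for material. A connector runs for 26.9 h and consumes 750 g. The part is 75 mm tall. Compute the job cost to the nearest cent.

$855.12

Machine-time cost = 19.8 × 26.9 = $532.62.
Material charge = 430 × 750/1000, so $322.50.
Job cost: 532.62 + 322.50 = $855.12.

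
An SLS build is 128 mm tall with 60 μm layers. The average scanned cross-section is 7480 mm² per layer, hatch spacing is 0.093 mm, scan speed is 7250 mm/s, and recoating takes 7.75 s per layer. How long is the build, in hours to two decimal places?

11.17 hours

Number of layers: 128 / 0.06 → 2134 (rounded up).
Per-layer scan distance = 7480 / 0.093 = 80430.1 mm.
Laser time per layer = 80430.1 / 7250 = 11.0938 s.
Time per layer = 11.0938 + 7.75 = 18.8438 s.
Total: 2134 × 18.8438 s = 40212.6692 s → 11.17 hours.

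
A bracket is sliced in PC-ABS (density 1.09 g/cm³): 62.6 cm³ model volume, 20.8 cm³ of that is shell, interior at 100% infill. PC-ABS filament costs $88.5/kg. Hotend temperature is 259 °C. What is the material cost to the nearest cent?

Volume inside the shell: 62.6 − 20.8 → 41.8 cm³.
Infill deposited = 1.00 × 41.8 = 41.8 cm³.
Total extruded = 20.8 + 41.8 = 62.6 cm³.
Mass = 62.6 × 1.09 = 68.234 g.
At $88.5/kg: 68.234/1000 × 88.5 = $6.04.

$6.04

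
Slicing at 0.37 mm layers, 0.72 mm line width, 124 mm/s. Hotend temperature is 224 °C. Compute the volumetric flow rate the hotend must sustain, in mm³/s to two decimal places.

Bead cross-section = 0.37 × 0.72, so 0.2664 mm².
Q = v·A = 124 × 0.2664 = 33.03 mm³/s.

33.03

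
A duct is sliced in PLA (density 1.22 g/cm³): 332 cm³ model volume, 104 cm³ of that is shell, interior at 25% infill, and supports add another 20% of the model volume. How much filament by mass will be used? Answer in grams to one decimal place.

277.4 g

Infill region: 332 − 104 → 228 cm³.
Infill volume = 0.25 × 228, so 57 cm³.
Support = 0.20 × 332, so 66.4 cm³.
Total printed volume = 104 + 57 + 66.4 = 227.4 cm³.
Mass = 227.4 × 1.22, so 277.428 g.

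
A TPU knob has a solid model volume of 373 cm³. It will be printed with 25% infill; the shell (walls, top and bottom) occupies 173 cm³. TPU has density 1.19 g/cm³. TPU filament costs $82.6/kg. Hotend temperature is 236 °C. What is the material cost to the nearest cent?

$21.92

Interior volume: 373 − 173 → 200 cm³.
Infill volume = 0.25 × 200 = 50 cm³.
Deposited volume = 173 + 50, so 223 cm³.
Mass = 223 × 1.19, so 265.37 g.
Cost = 265.37 g / 1000 × $82.6/kg = $21.92.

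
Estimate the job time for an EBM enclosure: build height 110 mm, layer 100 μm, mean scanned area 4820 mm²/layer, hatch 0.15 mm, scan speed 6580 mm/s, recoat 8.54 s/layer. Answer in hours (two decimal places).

Number of layers: 110 / 0.1 → 1100 (rounded up).
Hatch length per layer: 4820 / 0.15 → 32133.3 mm.
Per-layer scan time: 32133.3 / 6580 → 4.8835 s.
Layer cycle = 4.8835 + 8.54 = 13.4235 s.
1100 layers × 13.4235 s/layer = 14765.85 s, i.e. 4.10 hours.

4.10 hours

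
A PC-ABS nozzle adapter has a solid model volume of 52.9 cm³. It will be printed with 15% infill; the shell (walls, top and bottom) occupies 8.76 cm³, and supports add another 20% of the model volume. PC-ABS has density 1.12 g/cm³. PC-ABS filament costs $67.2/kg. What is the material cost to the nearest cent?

$1.95

Volume inside the shell: 52.9 − 8.76 → 44.14 cm³.
Deposited infill = 0.15 × 44.14, so 6.621 cm³.
Support: 0.20 × 52.9 → 10.58 cm³.
Deposited volume = 8.76 + 6.621 + 10.58 = 25.961 cm³.
Mass = 25.961 × 1.12 = 29.07632 g.
Cost = 29.07632 g / 1000 × $67.2/kg = $1.95.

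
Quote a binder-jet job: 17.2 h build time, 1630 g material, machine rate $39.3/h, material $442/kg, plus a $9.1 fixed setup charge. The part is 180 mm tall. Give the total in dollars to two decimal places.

$1405.52

Machine cost: 39.3 × 17.2 → $675.96.
Material charge: 442 × 1630/1000 → $720.46.
Adding setup: 675.96 + 720.46 + 9.1 → $1405.52.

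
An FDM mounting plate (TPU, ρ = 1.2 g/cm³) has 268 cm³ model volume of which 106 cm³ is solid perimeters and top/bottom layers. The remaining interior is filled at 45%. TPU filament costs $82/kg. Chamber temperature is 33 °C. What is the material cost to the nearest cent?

$17.60

Infill region: 268 − 106 → 162 cm³.
Infill deposited = 0.45 × 162, so 72.9 cm³.
Deposited volume = 106 + 72.9 = 178.9 cm³.
Mass = 178.9 × 1.2 = 214.68 g.
At $82/kg: 214.68/1000 × 82 = $17.60.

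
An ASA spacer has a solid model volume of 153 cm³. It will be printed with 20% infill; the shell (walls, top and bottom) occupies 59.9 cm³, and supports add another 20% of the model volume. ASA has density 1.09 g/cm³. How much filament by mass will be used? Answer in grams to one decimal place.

118.9 g

Infill region = 153 − 59.9 = 93.1 cm³.
Deposited infill = 0.20 × 93.1 = 18.62 cm³.
Support = 0.20 × 153 = 30.6 cm³.
Total printed volume = 59.9 + 18.62 + 30.6 = 109.12 cm³.
Mass: 109.12 × 1.09 → 118.9408 g.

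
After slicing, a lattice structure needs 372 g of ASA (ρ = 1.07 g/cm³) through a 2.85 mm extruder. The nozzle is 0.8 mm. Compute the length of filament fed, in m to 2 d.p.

54.50 m

Volume = 372 g / 1.07 g·cm⁻³ = 347.6636 cm³ = 347663.6 mm³.
A = π r² = π × 1.425² = 6.3794 mm².
Length = 347663.6 / 6.3794 = 54497.85 mm = 54.50 m.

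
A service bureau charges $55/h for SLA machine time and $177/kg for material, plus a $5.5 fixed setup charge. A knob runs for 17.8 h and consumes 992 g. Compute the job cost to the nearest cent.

Time charge = 55 × 17.8 = $979.00.
Material charge: 177 × 992/1000 → $175.584.
Adding setup: 979.00 + 175.584 + 5.5 → 1160.084 ≈ $1160.08.

$1160.08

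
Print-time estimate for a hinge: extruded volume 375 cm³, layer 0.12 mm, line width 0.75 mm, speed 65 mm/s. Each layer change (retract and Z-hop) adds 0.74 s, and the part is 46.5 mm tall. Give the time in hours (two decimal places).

Line area = 0.12 × 0.75 = 0.09 mm².
Total extruded path = 375000/0.09 = 4166666.7 mm.
Extrusion time = 4166666.7 / 65, so 64102.6 s.
Layers = ⌈46.5/0.12⌉ = 388.
Non-print overhead = 388 × 0.74 = 287.12 s.
Altogether 64102.6 + 287.12 = 64389.72 s, i.e. 17.89 hours.

17.89 hours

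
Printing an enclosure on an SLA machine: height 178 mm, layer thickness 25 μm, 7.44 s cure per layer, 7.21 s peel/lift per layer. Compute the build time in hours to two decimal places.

Layers = ⌈178/0.025⌉ = 7120.
Cycle time = 7.44 + 7.21, so 14.65 s.
Total = 7120 × 14.65 = 104308 s = 28.97 hours.

28.97 hours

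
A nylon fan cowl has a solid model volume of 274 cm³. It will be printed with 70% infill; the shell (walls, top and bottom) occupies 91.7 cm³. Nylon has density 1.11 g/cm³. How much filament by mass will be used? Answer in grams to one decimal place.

243.4 g

Infill region = 274 − 91.7, so 182.3 cm³.
Infill deposited = 0.70 × 182.3, so 127.61 cm³.
Deposited volume: 91.7 + 127.61 → 219.31 cm³.
Mass = 219.31 × 1.11 = 243.4341 g.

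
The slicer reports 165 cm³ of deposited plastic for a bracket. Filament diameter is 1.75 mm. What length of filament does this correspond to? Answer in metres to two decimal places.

68.60 m

Cross-section of 1.75 mm filament: π·(1.75/2)² = 2.4053 mm².
Length = 165 cm³ / 2.4053 mm² = 165000 / 2.4053 = 68598.51 mm = 68.60 m.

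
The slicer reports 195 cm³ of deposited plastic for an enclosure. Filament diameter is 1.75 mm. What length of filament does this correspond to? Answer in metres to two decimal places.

81.07 m

Cross-section of 1.75 mm filament: π·(1.75/2)² = 2.4053 mm².
L = 195000 mm³ / 2.4053 mm² = 81070.97 mm, i.e. 81.07 m.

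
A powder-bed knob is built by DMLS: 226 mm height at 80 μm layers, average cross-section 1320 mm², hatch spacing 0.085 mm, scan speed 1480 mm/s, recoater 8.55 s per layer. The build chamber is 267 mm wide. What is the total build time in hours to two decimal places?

Number of layers: 226 / 0.08 → 2825 (rounded up).
Per-layer scan distance = 1320 / 0.085 = 15529.4 mm.
Per-layer scan time = 15529.4 / 1480 = 10.4928 s.
Per-layer time = 10.4928 + 8.55, so 19.0428 s.
Build time = 2825 × 19.0428 = 53795.91 s = 14.94 hours.

14.94 hours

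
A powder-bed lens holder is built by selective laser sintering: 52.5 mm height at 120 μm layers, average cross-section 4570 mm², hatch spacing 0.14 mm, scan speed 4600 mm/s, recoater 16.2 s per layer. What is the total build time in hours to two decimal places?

Number of layers: 52.5 / 0.12 → 438 (rounded up).
Scan path per layer = 4570 / 0.14 = 32642.9 mm.
Laser time per layer: 32642.9 / 4600 → 7.0963 s.
Time per layer = 7.0963 + 16.2, so 23.2963 s.
Build time = 438 × 23.2963 = 10203.7794 s = 2.83 hours.

2.83 hours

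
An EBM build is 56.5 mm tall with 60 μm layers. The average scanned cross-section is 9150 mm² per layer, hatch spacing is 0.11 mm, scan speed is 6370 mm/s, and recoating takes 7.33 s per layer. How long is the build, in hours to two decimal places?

5.33 hours

Layer count = ceil(56.5 / 0.06) = 942.
Scan path per layer: 9150 / 0.11 → 83181.8 mm.
Beam time per layer: 83181.8 / 6370 → 13.0584 s.
Time per layer = 13.0584 + 7.33 = 20.3884 s.
Build time = 942 × 20.3884 = 19205.8728 s = 5.33 hours.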